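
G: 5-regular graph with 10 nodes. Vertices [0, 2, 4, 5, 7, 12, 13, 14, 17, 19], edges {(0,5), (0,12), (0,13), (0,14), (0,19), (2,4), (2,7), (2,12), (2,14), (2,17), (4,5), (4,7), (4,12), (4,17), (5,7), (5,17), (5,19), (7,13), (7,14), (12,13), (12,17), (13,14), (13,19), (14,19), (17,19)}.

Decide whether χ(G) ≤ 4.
Yes, G is 4-colorable

A valid 4-coloring: color 1: [0, 7, 17]; color 2: [4, 19]; color 3: [2, 5, 13]; color 4: [12, 14].
(χ(G) = 4 ≤ 4.)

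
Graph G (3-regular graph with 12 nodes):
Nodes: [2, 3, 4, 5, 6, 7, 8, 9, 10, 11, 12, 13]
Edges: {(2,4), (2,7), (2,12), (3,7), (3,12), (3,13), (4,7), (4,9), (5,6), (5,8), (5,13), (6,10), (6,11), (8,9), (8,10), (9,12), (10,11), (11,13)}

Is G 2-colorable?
No, G is not 2-colorable

The clique on vertices [2, 4, 7] has size 3 > 2, so it alone needs 3 colors.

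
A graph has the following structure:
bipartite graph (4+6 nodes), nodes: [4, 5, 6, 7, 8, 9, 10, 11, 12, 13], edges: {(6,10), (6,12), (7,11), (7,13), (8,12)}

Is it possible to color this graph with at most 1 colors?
Edge (6,10) forces its endpoints to differ, so 1 color is not enough.

No, G is not 1-colorable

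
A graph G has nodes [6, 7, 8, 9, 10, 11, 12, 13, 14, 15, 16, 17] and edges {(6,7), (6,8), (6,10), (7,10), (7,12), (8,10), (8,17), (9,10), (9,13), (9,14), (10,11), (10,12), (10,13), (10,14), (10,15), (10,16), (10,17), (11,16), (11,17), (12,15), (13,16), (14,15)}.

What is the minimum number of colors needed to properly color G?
χ(G) = 4

Clique number ω(G) = 3 (lower bound: χ ≥ ω).
Odd cycle [12, 7, 6, 8, 17, 11, 16, 13, 9, 14, 15] needs 3 colors (χ ≥ 3).
Vertex 10 is adjacent to every vertex of [6, 7, 8, 9, 11, 12, 13, 14, 15, 16, 17], which already need 3 colors among themselves, so 10 needs a new color (χ ≥ 4).
The coloring below uses 4 colors, so χ(G) = 4.
A valid 4-coloring: color 1: [10]; color 2: [6, 12, 14, 16, 17]; color 3: [7, 8, 11, 13, 15]; color 4: [9].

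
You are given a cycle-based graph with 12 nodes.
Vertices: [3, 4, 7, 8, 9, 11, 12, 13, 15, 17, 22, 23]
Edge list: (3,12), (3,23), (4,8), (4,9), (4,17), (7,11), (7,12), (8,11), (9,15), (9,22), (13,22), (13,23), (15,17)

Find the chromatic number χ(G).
χ(G) = 2

Clique number ω(G) = 2 (lower bound: χ ≥ ω).
The graph is bipartite (no odd cycle), so 2 colors suffice: χ(G) = 2.
A valid 2-coloring: color 1: [4, 11, 12, 15, 22, 23]; color 2: [3, 7, 8, 9, 13, 17].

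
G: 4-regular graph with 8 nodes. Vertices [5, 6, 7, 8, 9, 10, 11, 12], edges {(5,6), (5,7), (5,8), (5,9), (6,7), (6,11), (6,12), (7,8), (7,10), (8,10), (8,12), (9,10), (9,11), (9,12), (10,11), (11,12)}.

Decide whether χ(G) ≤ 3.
Yes, G is 3-colorable

A valid 3-coloring: color 1: [5, 10, 12]; color 2: [6, 8, 9]; color 3: [7, 11].
(χ(G) = 3 ≤ 3.)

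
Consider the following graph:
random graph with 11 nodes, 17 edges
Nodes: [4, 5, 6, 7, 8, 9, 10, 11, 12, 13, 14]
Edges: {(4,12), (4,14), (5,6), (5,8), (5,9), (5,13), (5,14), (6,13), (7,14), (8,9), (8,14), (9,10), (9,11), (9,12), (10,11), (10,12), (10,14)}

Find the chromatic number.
χ(G) = 3

Clique number ω(G) = 3 (lower bound: χ ≥ ω).
The clique on [5, 8, 9] has size 3, forcing χ ≥ 3, and the coloring below uses 3 colors, so χ(G) = 3.
A valid 3-coloring: color 1: [4, 5, 7, 10]; color 2: [6, 9, 14]; color 3: [8, 11, 12, 13].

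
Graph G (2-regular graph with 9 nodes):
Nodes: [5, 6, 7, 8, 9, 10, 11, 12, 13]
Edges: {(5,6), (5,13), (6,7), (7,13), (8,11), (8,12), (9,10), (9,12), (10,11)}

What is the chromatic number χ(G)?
Clique number ω(G) = 2 (lower bound: χ ≥ ω).
Odd cycle [11, 10, 9, 12, 8] needs 3 colors (χ ≥ 3).
The coloring below uses 3 colors, so χ(G) = 3.
A valid 3-coloring: color 1: [5, 7, 10, 12]; color 2: [6, 9, 11, 13]; color 3: [8].

χ(G) = 3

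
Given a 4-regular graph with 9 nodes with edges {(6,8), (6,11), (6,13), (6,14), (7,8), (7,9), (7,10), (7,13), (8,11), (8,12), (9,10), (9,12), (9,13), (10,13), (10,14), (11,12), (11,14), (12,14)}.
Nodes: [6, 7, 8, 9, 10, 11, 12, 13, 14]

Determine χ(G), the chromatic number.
Clique number ω(G) = 4 (lower bound: χ ≥ ω).
The clique on [7, 9, 10, 13] has size 4, forcing χ ≥ 4, and the coloring below uses 4 colors, so χ(G) = 4.
A valid 4-coloring: color 1: [6, 7, 12]; color 2: [8, 13, 14]; color 3: [10, 11]; color 4: [9].

χ(G) = 4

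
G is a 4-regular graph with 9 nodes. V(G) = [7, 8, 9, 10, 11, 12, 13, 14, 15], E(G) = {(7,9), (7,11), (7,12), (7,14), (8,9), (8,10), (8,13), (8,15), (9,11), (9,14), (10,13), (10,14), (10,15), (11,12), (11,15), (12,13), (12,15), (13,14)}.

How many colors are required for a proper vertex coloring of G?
Clique number ω(G) = 3 (lower bound: χ ≥ ω).
The clique on [7, 9, 11] has size 3, forcing χ ≥ 3, and the coloring below uses 3 colors, so χ(G) = 3.
A valid 3-coloring: color 1: [7, 13, 15]; color 2: [8, 11, 14]; color 3: [9, 10, 12].

χ(G) = 3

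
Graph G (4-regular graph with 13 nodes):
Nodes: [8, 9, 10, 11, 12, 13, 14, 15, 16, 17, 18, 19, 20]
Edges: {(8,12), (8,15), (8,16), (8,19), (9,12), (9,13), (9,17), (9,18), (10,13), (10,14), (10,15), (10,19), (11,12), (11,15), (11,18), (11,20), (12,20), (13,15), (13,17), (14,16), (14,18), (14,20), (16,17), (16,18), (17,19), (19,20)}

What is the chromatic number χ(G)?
χ(G) = 4

Clique number ω(G) = 3 (lower bound: χ ≥ ω).
Suppose a proper 3-coloring c exists. The clique [9, 13, 17] takes 3 distinct colors; by symmetry let c(9) = 1, c(13) = 2, c(17) = 3.
- Vertex 10: neighbors [13] already have colors [2]; try each remaining color.
- Case c(10) = 1:
  - Vertex 15: neighbors [10, 13] already have colors [1, 2] ⇒ c(15) = 3.
  - Vertex 19: neighbors [10, 17] already have colors [1, 3] ⇒ c(19) = 2.
  - Vertex 8: neighbors [19, 15] already have colors [2, 3] ⇒ c(8) = 1.
  - Vertex 16: neighbors [8, 17] already have colors [1, 3] ⇒ c(16) = 2.
  - Vertex 14: neighbors [10, 16] already have colors [1, 2] ⇒ c(14) = 3.
  - Vertex 18: neighbors [9, 16, 14] already have colors [1, 2, 3] — all 3 colors blocked. Contradiction.
- Case c(10) = 3:
  - Vertex 15: neighbors [13, 10] already have colors [2, 3] ⇒ c(15) = 1.
  - Vertex 8: neighbors [15] already have colors [1]; try each remaining color.
  - Case c(8) = 2:
    - Vertex 12: neighbors [9, 8] already have colors [1, 2] ⇒ c(12) = 3.
    - Vertex 11: neighbors [15, 12] already have colors [1, 3] ⇒ c(11) = 2.
    - Vertex 16: neighbors [8, 17] already have colors [2, 3] ⇒ c(16) = 1.
    - Vertex 14: neighbors [16, 10] already have colors [1, 3] ⇒ c(14) = 2.
    - Vertex 19: neighbors [8, 10] already have colors [2, 3] ⇒ c(19) = 1.
    - Vertex 20: neighbors [19, 11, 12] already have colors [1, 2, 3] — all 3 colors blocked. Contradiction.
  - Case c(8) = 3:
    - Vertex 12: neighbors [9, 8] already have colors [1, 3] ⇒ c(12) = 2.
    - Vertex 11: neighbors [15, 12] already have colors [1, 2] ⇒ c(11) = 3.
    - Vertex 18: neighbors [9, 11] already have colors [1, 3] ⇒ c(18) = 2.
    - Vertex 14: neighbors [18, 10] already have colors [2, 3] ⇒ c(14) = 1.
    - Vertex 20: neighbors [14, 12, 11] already have colors [1, 2, 3] — all 3 colors blocked. Contradiction.
Every case ends in a contradiction, so G has no proper 3-coloring (χ ≥ 4).
The coloring below uses 4 colors, so χ(G) = 4.
A valid 4-coloring: color 1: [8, 10, 17, 18, 20]; color 2: [11, 13, 14, 19]; color 3: [12, 15, 16]; color 4: [9].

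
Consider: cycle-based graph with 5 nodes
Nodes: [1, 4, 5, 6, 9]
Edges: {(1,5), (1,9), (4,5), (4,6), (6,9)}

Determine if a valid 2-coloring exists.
No, G is not 2-colorable

Odd cycle [6, 4, 5, 1, 9] needs 3 colors (χ ≥ 3).
Hence χ(G) ≥ 3 > 2, so no proper 2-coloring exists.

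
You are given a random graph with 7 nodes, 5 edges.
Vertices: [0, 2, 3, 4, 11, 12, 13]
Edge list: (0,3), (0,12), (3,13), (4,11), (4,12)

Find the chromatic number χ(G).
χ(G) = 2

Clique number ω(G) = 2 (lower bound: χ ≥ ω).
The graph is bipartite (no odd cycle), so 2 colors suffice: χ(G) = 2.
A valid 2-coloring: color 1: [2, 3, 11, 12]; color 2: [0, 4, 13].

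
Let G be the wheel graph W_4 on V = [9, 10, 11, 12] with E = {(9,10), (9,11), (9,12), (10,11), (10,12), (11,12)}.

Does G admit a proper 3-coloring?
The clique on vertices [9, 10, 11, 12] has size 4 > 3, so it alone needs 4 colors.

No, G is not 3-colorable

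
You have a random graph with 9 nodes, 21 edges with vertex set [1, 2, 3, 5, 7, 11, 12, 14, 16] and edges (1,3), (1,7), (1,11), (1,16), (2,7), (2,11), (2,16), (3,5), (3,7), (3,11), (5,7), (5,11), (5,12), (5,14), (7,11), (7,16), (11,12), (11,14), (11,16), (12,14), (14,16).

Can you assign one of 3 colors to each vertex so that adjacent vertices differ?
The clique on vertices [5, 11, 12, 14] has size 4 > 3, so it alone needs 4 colors.

No, G is not 3-colorable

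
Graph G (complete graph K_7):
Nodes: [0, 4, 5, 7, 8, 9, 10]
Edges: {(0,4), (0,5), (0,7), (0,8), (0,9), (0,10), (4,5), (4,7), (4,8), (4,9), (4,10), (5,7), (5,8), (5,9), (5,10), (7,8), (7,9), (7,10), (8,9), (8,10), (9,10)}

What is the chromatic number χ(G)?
χ(G) = 7

Clique number ω(G) = 7 (lower bound: χ ≥ ω).
The clique on [0, 4, 5, 7, 8, 9, 10] has size 7, forcing χ ≥ 7, and the coloring below uses 7 colors, so χ(G) = 7.
A valid 7-coloring: color 1: [4]; color 2: [0]; color 3: [7]; color 4: [5]; color 5: [10]; color 6: [9]; color 7: [8].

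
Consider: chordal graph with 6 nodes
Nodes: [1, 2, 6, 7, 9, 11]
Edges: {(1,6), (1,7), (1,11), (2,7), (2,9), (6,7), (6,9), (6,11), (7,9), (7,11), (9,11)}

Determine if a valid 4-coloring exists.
Yes, G is 4-colorable

A valid 4-coloring: color 1: [7]; color 2: [1, 9]; color 3: [2, 11]; color 4: [6].
(χ(G) = 4 ≤ 4.)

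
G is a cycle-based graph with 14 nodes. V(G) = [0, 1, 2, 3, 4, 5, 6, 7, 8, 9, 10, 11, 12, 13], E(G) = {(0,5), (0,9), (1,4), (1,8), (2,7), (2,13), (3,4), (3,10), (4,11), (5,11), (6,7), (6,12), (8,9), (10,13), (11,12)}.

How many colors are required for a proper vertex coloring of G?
Clique number ω(G) = 2 (lower bound: χ ≥ ω).
Odd cycle [11, 5, 0, 9, 8, 1, 4] needs 3 colors (χ ≥ 3).
The coloring below uses 3 colors, so χ(G) = 3.
A valid 3-coloring: color 1: [2, 4, 5, 6, 9, 10]; color 2: [0, 1, 3, 7, 11, 13]; color 3: [8, 12].

χ(G) = 3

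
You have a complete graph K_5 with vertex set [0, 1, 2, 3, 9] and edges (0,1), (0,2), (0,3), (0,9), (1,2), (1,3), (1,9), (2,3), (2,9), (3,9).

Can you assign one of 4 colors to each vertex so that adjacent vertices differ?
The clique on vertices [0, 1, 2, 3, 9] has size 5 > 4, so it alone needs 5 colors.

No, G is not 4-colorable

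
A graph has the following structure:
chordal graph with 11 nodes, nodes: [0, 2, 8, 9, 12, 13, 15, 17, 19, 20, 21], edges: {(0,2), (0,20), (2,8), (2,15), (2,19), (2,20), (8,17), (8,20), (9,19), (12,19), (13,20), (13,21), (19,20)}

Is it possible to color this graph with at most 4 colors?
Yes, G is 4-colorable

A valid 4-coloring: color 1: [2, 9, 12, 13, 17]; color 2: [15, 20, 21]; color 3: [0, 8, 19].
(χ(G) = 3 ≤ 4.)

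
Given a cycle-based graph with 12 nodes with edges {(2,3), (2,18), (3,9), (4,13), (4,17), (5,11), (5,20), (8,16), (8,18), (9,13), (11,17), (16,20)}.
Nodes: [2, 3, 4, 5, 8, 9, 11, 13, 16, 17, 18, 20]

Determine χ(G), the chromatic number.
χ(G) = 2

Clique number ω(G) = 2 (lower bound: χ ≥ ω).
The graph is bipartite (no odd cycle), so 2 colors suffice: χ(G) = 2.
A valid 2-coloring: color 1: [3, 5, 13, 16, 17, 18]; color 2: [2, 4, 8, 9, 11, 20].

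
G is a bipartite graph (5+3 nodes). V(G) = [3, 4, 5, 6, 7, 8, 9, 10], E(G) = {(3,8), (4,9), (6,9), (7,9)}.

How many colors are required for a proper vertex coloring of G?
Clique number ω(G) = 2 (lower bound: χ ≥ ω).
The graph is bipartite (no odd cycle), so 2 colors suffice: χ(G) = 2.
A valid 2-coloring: color 1: [5, 8, 9, 10]; color 2: [3, 4, 6, 7].

χ(G) = 2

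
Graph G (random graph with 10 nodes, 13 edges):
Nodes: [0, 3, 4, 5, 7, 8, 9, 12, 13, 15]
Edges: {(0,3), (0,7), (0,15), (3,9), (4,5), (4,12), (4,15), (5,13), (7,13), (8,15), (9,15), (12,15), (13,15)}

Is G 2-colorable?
The clique on vertices [4, 12, 15] has size 3 > 2, so it alone needs 3 colors.

No, G is not 2-colorable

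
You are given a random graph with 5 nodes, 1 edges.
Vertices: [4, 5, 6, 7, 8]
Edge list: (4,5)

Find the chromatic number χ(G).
χ(G) = 2

Clique number ω(G) = 2 (lower bound: χ ≥ ω).
The graph is bipartite (no odd cycle), so 2 colors suffice: χ(G) = 2.
A valid 2-coloring: color 1: [5, 6, 7, 8]; color 2: [4].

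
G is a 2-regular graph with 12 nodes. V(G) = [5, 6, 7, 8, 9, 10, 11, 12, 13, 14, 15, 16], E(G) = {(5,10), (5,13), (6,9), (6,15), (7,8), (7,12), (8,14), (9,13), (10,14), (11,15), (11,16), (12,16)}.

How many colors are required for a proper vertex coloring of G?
Clique number ω(G) = 2 (lower bound: χ ≥ ω).
The graph is bipartite (no odd cycle), so 2 colors suffice: χ(G) = 2.
A valid 2-coloring: color 1: [5, 7, 9, 14, 15, 16]; color 2: [6, 8, 10, 11, 12, 13].

χ(G) = 2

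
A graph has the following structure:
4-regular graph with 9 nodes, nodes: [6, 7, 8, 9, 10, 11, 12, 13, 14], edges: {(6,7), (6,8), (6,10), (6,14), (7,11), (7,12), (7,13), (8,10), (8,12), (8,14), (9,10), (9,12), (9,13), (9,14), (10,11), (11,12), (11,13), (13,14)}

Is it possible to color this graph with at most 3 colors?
Yes, G is 3-colorable

A valid 3-coloring: color 1: [6, 12, 13]; color 2: [7, 10, 14]; color 3: [8, 9, 11].
(χ(G) = 3 ≤ 3.)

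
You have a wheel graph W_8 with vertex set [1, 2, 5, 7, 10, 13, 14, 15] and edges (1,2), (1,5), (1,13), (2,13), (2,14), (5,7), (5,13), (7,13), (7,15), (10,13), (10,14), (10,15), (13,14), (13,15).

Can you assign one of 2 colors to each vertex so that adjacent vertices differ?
No, G is not 2-colorable

The clique on vertices [1, 2, 13] has size 3 > 2, so it alone needs 3 colors.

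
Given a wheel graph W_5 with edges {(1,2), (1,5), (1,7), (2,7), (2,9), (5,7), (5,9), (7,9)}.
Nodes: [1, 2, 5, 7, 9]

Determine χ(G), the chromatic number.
Clique number ω(G) = 3 (lower bound: χ ≥ ω).
The clique on [1, 2, 7] has size 3, forcing χ ≥ 3, and the coloring below uses 3 colors, so χ(G) = 3.
A valid 3-coloring: color 1: [7]; color 2: [1, 9]; color 3: [2, 5].

χ(G) = 3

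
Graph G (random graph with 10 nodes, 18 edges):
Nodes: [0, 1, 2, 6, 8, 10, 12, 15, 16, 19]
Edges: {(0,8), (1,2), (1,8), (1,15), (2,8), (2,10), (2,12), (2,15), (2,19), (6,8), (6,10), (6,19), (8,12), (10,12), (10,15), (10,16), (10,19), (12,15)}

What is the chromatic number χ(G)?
χ(G) = 4

Clique number ω(G) = 4 (lower bound: χ ≥ ω).
The clique on [2, 10, 12, 15] has size 4, forcing χ ≥ 4, and the coloring below uses 4 colors, so χ(G) = 4.
A valid 4-coloring: color 1: [8, 10]; color 2: [0, 2, 6, 16]; color 3: [1, 12, 19]; color 4: [15].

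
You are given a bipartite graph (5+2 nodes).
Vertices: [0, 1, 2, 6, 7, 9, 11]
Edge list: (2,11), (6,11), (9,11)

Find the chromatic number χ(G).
χ(G) = 2

Clique number ω(G) = 2 (lower bound: χ ≥ ω).
The graph is bipartite (no odd cycle), so 2 colors suffice: χ(G) = 2.
A valid 2-coloring: color 1: [0, 1, 7, 11]; color 2: [2, 6, 9].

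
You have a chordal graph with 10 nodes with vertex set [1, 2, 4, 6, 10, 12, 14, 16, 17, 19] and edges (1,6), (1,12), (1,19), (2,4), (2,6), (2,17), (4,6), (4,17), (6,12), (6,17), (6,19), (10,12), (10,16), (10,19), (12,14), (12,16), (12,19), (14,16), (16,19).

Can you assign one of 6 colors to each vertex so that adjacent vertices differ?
Yes, G is 6-colorable

A valid 6-coloring: color 1: [2, 12]; color 2: [6, 16]; color 3: [14, 17, 19]; color 4: [1, 4, 10].
(χ(G) = 4 ≤ 6.)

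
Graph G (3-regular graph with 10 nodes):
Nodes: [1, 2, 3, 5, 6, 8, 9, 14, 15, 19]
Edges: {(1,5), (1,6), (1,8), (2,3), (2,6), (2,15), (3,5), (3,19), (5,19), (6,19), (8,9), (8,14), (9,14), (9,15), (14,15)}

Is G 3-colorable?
Yes, G is 3-colorable

A valid 3-coloring: color 1: [3, 6, 8, 15]; color 2: [1, 2, 14, 19]; color 3: [5, 9].
(χ(G) = 3 ≤ 3.)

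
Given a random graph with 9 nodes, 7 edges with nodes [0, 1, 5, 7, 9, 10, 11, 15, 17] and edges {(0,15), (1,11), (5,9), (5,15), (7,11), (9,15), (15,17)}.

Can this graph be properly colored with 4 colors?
Yes, G is 4-colorable

A valid 4-coloring: color 1: [10, 11, 15]; color 2: [0, 1, 7, 9, 17]; color 3: [5].
(χ(G) = 3 ≤ 4.)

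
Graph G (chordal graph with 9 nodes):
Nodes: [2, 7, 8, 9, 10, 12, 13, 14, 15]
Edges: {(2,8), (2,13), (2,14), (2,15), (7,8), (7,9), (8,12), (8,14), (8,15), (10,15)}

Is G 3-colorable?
Yes, G is 3-colorable

A valid 3-coloring: color 1: [8, 9, 10, 13]; color 2: [2, 7, 12]; color 3: [14, 15].
(χ(G) = 3 ≤ 3.)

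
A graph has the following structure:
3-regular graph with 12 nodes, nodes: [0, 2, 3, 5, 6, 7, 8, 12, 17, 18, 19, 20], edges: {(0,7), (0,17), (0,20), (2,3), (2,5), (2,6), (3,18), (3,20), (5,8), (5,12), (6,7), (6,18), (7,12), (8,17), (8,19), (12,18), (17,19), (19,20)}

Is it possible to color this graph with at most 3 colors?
A valid 3-coloring: color 1: [0, 3, 6, 12, 19]; color 2: [5, 7, 17, 18, 20]; color 3: [2, 8].
(χ(G) = 3 ≤ 3.)

Yes, G is 3-colorable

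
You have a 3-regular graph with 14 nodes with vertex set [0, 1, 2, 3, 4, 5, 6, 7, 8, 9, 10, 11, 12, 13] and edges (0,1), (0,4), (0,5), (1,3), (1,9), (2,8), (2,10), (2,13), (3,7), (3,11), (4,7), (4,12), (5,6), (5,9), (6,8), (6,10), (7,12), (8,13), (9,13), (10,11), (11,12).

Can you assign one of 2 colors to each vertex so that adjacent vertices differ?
No, G is not 2-colorable

The clique on vertices [2, 8, 13] has size 3 > 2, so it alone needs 3 colors.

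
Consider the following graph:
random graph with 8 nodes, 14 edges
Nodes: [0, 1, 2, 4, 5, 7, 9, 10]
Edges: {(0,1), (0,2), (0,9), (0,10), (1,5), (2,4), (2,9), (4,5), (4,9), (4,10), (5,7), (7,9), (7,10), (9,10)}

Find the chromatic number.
χ(G) = 3

Clique number ω(G) = 3 (lower bound: χ ≥ ω).
The clique on [0, 2, 9] has size 3, forcing χ ≥ 3, and the coloring below uses 3 colors, so χ(G) = 3.
A valid 3-coloring: color 1: [1, 9]; color 2: [0, 4, 7]; color 3: [2, 5, 10].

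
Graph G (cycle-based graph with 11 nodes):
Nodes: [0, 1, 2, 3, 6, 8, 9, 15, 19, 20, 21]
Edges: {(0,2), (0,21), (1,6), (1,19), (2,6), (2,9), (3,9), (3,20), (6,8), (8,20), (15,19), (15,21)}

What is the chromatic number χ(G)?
Clique number ω(G) = 2 (lower bound: χ ≥ ω).
Odd cycle [15, 21, 0, 2, 6, 1, 19] needs 3 colors (χ ≥ 3).
The coloring below uses 3 colors, so χ(G) = 3.
A valid 3-coloring: color 1: [1, 2, 3, 8, 15]; color 2: [6, 9, 19, 20, 21]; color 3: [0].

χ(G) = 3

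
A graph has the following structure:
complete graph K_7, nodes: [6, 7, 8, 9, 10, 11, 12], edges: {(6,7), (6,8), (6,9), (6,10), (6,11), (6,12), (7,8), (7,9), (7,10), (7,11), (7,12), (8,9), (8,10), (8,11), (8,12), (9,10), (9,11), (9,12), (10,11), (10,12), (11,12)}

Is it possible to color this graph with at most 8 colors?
Yes, G is 8-colorable

A valid 8-coloring: color 1: [12]; color 2: [8]; color 3: [11]; color 4: [6]; color 5: [10]; color 6: [7]; color 7: [9].
(χ(G) = 7 ≤ 8.)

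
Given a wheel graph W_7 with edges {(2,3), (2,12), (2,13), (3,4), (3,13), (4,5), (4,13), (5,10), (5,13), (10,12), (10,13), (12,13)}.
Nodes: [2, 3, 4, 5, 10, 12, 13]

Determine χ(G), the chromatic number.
Clique number ω(G) = 3 (lower bound: χ ≥ ω).
The clique on [2, 3, 13] has size 3, forcing χ ≥ 3, and the coloring below uses 3 colors, so χ(G) = 3.
A valid 3-coloring: color 1: [13]; color 2: [3, 5, 12]; color 3: [2, 4, 10].

χ(G) = 3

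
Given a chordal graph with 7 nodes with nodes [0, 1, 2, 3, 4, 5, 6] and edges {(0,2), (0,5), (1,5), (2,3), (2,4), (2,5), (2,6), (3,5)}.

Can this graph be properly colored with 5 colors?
Yes, G is 5-colorable

A valid 5-coloring: color 1: [1, 2]; color 2: [4, 5, 6]; color 3: [0, 3].
(χ(G) = 3 ≤ 5.)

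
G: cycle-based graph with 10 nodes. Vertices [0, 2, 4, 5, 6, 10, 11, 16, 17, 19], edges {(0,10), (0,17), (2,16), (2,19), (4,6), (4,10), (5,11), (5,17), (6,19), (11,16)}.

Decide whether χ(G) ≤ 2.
A valid 2-coloring: color 1: [2, 6, 10, 11, 17]; color 2: [0, 4, 5, 16, 19].
(χ(G) = 2 ≤ 2.)

Yes, G is 2-colorable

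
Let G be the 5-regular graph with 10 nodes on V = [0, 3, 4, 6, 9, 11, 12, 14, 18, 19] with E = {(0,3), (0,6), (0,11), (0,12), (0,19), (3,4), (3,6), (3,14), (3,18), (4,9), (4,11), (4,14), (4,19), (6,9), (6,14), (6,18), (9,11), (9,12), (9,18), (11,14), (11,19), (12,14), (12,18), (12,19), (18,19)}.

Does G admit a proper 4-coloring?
A valid 4-coloring: color 1: [0, 4, 18]; color 2: [6, 11, 12]; color 3: [9, 14, 19]; color 4: [3].
(χ(G) = 4 ≤ 4.)

Yes, G is 4-colorable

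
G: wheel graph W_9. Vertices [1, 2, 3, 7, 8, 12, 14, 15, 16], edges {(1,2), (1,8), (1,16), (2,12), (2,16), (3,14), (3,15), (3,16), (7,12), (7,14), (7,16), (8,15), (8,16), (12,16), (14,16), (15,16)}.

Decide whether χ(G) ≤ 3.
A valid 3-coloring: color 1: [16]; color 2: [2, 3, 7, 8]; color 3: [1, 12, 14, 15].
(χ(G) = 3 ≤ 3.)

Yes, G is 3-colorable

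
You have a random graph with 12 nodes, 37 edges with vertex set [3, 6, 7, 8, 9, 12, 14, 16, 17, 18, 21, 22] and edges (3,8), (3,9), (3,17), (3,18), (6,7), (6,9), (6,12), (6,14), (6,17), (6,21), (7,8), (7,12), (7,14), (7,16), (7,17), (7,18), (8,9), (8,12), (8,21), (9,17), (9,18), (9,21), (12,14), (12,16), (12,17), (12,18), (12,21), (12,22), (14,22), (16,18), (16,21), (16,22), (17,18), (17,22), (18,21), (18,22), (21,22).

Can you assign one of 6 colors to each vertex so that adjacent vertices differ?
A valid 6-coloring: color 1: [9, 12]; color 2: [6, 8, 18]; color 3: [14, 17, 21]; color 4: [3, 7, 22]; color 5: [16].
(χ(G) = 5 ≤ 6.)

Yes, G is 6-colorable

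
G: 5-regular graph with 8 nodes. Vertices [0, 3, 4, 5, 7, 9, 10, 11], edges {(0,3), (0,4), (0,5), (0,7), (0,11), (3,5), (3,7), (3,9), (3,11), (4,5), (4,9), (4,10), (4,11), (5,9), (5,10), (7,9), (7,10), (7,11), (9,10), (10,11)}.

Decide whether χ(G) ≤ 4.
A valid 4-coloring: color 1: [5, 11]; color 2: [0, 9]; color 3: [3, 10]; color 4: [4, 7].
(χ(G) = 4 ≤ 4.)

Yes, G is 4-colorable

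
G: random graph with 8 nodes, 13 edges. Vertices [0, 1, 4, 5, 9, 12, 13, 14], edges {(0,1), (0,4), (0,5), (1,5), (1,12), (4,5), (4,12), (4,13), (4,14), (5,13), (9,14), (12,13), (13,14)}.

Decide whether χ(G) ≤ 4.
A valid 4-coloring: color 1: [1, 4, 9]; color 2: [5, 12, 14]; color 3: [0, 13].
(χ(G) = 3 ≤ 4.)

Yes, G is 4-colorable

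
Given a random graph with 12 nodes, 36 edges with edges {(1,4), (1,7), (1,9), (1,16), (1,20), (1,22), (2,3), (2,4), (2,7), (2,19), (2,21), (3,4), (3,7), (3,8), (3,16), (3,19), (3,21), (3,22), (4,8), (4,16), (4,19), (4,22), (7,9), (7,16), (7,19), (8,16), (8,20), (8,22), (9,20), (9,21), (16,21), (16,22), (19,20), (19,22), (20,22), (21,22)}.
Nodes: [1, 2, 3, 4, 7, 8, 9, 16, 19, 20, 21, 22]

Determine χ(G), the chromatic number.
Clique number ω(G) = 5 (lower bound: χ ≥ ω).
The clique on [3, 4, 8, 16, 22] has size 5, forcing χ ≥ 5, and the coloring below uses 5 colors, so χ(G) = 5.
A valid 5-coloring: color 1: [1, 3]; color 2: [2, 9, 22]; color 3: [16, 19]; color 4: [4, 7, 20, 21]; color 5: [8].

χ(G) = 5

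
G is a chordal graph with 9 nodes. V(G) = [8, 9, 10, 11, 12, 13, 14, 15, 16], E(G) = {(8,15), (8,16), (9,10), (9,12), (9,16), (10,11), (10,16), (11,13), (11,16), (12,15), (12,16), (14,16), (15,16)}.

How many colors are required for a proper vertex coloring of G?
Clique number ω(G) = 3 (lower bound: χ ≥ ω).
The clique on [8, 15, 16] has size 3, forcing χ ≥ 3, and the coloring below uses 3 colors, so χ(G) = 3.
A valid 3-coloring: color 1: [13, 16]; color 2: [9, 11, 14, 15]; color 3: [8, 10, 12].

χ(G) = 3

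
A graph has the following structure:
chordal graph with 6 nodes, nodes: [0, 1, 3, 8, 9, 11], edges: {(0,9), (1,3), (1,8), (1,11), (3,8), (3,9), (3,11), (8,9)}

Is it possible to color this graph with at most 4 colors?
A valid 4-coloring: color 1: [0, 3]; color 2: [1, 9]; color 3: [8, 11].
(χ(G) = 3 ≤ 4.)

Yes, G is 4-colorable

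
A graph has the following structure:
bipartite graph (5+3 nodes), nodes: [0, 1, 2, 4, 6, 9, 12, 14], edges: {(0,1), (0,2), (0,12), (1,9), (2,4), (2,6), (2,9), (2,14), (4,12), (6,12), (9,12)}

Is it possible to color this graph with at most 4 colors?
A valid 4-coloring: color 1: [1, 2, 12]; color 2: [0, 4, 6, 9, 14].
(χ(G) = 2 ≤ 4.)

Yes, G is 4-colorable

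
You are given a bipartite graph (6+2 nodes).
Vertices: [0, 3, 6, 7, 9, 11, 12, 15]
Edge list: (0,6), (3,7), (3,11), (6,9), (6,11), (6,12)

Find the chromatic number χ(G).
Clique number ω(G) = 2 (lower bound: χ ≥ ω).
The graph is bipartite (no odd cycle), so 2 colors suffice: χ(G) = 2.
A valid 2-coloring: color 1: [3, 6, 15]; color 2: [0, 7, 9, 11, 12].

χ(G) = 2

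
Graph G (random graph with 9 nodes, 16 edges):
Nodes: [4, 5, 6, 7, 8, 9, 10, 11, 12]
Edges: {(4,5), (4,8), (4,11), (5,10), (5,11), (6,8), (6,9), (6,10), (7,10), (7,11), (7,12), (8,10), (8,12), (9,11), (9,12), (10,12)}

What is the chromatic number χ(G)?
Clique number ω(G) = 3 (lower bound: χ ≥ ω).
The clique on [8, 10, 12] has size 3, forcing χ ≥ 3, and the coloring below uses 3 colors, so χ(G) = 3.
A valid 3-coloring: color 1: [10, 11]; color 2: [4, 6, 12]; color 3: [5, 7, 8, 9].

χ(G) = 3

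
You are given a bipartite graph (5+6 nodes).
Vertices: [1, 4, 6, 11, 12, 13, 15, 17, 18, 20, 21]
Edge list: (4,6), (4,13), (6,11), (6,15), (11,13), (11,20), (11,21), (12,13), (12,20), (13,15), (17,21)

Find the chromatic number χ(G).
Clique number ω(G) = 2 (lower bound: χ ≥ ω).
The graph is bipartite (no odd cycle), so 2 colors suffice: χ(G) = 2.
A valid 2-coloring: color 1: [1, 6, 13, 18, 20, 21]; color 2: [4, 11, 12, 15, 17].

χ(G) = 2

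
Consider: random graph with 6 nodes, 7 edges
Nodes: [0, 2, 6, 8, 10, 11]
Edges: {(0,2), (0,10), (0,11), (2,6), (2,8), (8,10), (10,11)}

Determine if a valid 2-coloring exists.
The clique on vertices [0, 10, 11] has size 3 > 2, so it alone needs 3 colors.

No, G is not 2-colorable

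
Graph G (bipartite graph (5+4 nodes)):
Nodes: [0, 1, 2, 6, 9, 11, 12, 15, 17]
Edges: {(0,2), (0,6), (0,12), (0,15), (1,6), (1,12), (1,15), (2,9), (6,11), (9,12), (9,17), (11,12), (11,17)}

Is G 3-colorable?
Yes, G is 3-colorable

A valid 3-coloring: color 1: [2, 6, 12, 15, 17]; color 2: [0, 1, 9, 11].
(χ(G) = 2 ≤ 3.)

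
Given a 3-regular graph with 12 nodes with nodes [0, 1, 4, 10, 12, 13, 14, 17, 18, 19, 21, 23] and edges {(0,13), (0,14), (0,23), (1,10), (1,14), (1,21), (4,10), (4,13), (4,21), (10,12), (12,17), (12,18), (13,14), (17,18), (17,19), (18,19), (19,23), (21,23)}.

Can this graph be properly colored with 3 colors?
Yes, G is 3-colorable

A valid 3-coloring: color 1: [0, 1, 4, 12, 19]; color 2: [10, 13, 18, 23]; color 3: [14, 17, 21].
(χ(G) = 3 ≤ 3.)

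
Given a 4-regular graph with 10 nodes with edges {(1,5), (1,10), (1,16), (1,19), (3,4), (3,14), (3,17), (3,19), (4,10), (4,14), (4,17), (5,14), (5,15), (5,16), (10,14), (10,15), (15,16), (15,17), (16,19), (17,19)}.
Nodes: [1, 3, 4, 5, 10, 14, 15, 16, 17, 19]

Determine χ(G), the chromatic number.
Clique number ω(G) = 3 (lower bound: χ ≥ ω).
Suppose a proper 3-coloring c exists. The clique [1, 5, 16] takes 3 distinct colors; by symmetry let c(1) = 1, c(5) = 2, c(16) = 3.
- Vertex 15: neighbors [5, 16] already have colors [2, 3] ⇒ c(15) = 1.
- Vertex 19: neighbors [1, 16] already have colors [1, 3] ⇒ c(19) = 2.
- Vertex 17: neighbors [15, 19] already have colors [1, 2] ⇒ c(17) = 3.
- Vertex 3: neighbors [19, 17] already have colors [2, 3] ⇒ c(3) = 1.
- Vertex 4: neighbors [3, 17] already have colors [1, 3] ⇒ c(4) = 2.
- Vertex 10: neighbors [1, 4] already have colors [1, 2] ⇒ c(10) = 3.
- Vertex 14: neighbors [3, 4, 10] already have colors [1, 2, 3] — all 3 colors blocked. Contradiction.
The forced assignments end in a contradiction, so G has no proper 3-coloring (χ ≥ 4).
The coloring below uses 4 colors, so χ(G) = 4.
A valid 4-coloring: color 1: [4, 5, 19]; color 2: [10, 16, 17]; color 3: [1, 3, 15]; color 4: [14].

χ(G) = 4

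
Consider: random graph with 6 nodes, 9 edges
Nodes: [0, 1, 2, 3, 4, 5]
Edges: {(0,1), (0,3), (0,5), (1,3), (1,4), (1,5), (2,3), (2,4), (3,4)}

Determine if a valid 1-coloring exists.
No, G is not 1-colorable

The clique on vertices [0, 1, 3] has size 3 > 1, so it alone needs 3 colors.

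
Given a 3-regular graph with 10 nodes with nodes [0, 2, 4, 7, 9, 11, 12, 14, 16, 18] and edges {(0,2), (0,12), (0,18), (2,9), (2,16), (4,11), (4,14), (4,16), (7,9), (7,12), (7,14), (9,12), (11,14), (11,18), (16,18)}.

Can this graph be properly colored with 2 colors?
No, G is not 2-colorable

The clique on vertices [4, 11, 14] has size 3 > 2, so it alone needs 3 colors.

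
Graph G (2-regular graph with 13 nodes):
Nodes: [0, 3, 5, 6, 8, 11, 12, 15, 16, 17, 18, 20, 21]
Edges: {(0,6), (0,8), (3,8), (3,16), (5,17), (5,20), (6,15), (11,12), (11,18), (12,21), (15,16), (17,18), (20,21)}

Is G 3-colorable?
Yes, G is 3-colorable

A valid 3-coloring: color 1: [0, 3, 5, 11, 15, 21]; color 2: [6, 8, 12, 16, 17, 20]; color 3: [18].
(χ(G) = 3 ≤ 3.)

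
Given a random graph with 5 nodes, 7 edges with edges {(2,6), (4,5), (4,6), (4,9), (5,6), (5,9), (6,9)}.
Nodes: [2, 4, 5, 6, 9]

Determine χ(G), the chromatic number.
Clique number ω(G) = 4 (lower bound: χ ≥ ω).
The clique on [4, 5, 6, 9] has size 4, forcing χ ≥ 4, and the coloring below uses 4 colors, so χ(G) = 4.
A valid 4-coloring: color 1: [6]; color 2: [2, 9]; color 3: [4]; color 4: [5].

χ(G) = 4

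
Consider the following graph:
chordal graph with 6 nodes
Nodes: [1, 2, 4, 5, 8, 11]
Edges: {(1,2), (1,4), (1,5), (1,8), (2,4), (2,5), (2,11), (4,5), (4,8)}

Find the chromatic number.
Clique number ω(G) = 4 (lower bound: χ ≥ ω).
The clique on [1, 2, 4, 5] has size 4, forcing χ ≥ 4, and the coloring below uses 4 colors, so χ(G) = 4.
A valid 4-coloring: color 1: [1, 11]; color 2: [4]; color 3: [2, 8]; color 4: [5].

χ(G) = 4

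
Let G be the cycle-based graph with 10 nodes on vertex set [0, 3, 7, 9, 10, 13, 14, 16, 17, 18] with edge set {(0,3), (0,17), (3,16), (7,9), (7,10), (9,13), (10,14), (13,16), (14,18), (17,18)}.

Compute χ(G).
Clique number ω(G) = 2 (lower bound: χ ≥ ω).
The graph is bipartite (no odd cycle), so 2 colors suffice: χ(G) = 2.
A valid 2-coloring: color 1: [0, 9, 10, 16, 18]; color 2: [3, 7, 13, 14, 17].

χ(G) = 2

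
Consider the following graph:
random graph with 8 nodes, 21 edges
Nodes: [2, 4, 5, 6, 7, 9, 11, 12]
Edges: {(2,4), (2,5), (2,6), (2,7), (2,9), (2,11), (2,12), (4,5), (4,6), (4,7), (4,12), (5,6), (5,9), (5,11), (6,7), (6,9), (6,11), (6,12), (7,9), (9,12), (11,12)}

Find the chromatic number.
Clique number ω(G) = 4 (lower bound: χ ≥ ω).
The clique on [2, 6, 9, 12] has size 4, forcing χ ≥ 4, and the coloring below uses 4 colors, so χ(G) = 4.
A valid 4-coloring: color 1: [2]; color 2: [6]; color 3: [5, 7, 12]; color 4: [4, 9, 11].

χ(G) = 4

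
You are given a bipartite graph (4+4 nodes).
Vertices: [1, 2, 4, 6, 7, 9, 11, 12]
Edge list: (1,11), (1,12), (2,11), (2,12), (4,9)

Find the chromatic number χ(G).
χ(G) = 2

Clique number ω(G) = 2 (lower bound: χ ≥ ω).
The graph is bipartite (no odd cycle), so 2 colors suffice: χ(G) = 2.
A valid 2-coloring: color 1: [1, 2, 4, 6, 7]; color 2: [9, 11, 12].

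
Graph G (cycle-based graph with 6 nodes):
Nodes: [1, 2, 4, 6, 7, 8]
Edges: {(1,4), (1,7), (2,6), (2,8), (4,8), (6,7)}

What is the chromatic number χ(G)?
Clique number ω(G) = 2 (lower bound: χ ≥ ω).
The graph is bipartite (no odd cycle), so 2 colors suffice: χ(G) = 2.
A valid 2-coloring: color 1: [1, 6, 8]; color 2: [2, 4, 7].

χ(G) = 2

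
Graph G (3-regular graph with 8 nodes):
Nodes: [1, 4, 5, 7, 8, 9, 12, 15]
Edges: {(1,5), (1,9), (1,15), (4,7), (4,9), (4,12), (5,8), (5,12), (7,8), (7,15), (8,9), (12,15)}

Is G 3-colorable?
Yes, G is 3-colorable

A valid 3-coloring: color 1: [7, 9, 12]; color 2: [4, 5, 15]; color 3: [1, 8].
(χ(G) = 3 ≤ 3.)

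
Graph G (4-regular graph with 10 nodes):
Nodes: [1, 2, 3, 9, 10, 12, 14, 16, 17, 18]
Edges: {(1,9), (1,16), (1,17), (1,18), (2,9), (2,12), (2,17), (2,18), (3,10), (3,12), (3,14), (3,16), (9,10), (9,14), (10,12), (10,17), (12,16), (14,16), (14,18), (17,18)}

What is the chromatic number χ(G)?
Clique number ω(G) = 3 (lower bound: χ ≥ ω).
Suppose a proper 3-coloring c exists. The clique [1, 17, 18] takes 3 distinct colors; by symmetry let c(1) = 1, c(17) = 2, c(18) = 3.
- Vertex 2: neighbors [17, 18] already have colors [2, 3] ⇒ c(2) = 1.
- Vertex 10: neighbors [17] already have colors [2]; try each remaining color.
- Case c(10) = 1:
  - Vertex 3: neighbors [10] already have colors [1]; try each remaining color.
  - Case c(3) = 2:
    - Vertex 14: neighbors [3, 18] already have colors [2, 3] ⇒ c(14) = 1.
    - Vertex 12: neighbors [2, 3] already have colors [1, 2] ⇒ c(12) = 3.
    - Vertex 16: neighbors [1, 3, 12] already have colors [1, 2, 3] — all 3 colors blocked. Contradiction.
  - Case c(3) = 3:
    - Vertex 16: neighbors [1, 3] already have colors [1, 3] ⇒ c(16) = 2.
    - Vertex 12: neighbors [2, 16, 3] already have colors [1, 2, 3] — all 3 colors blocked. Contradiction.
- Case c(10) = 3:
  - Vertex 12: neighbors [2, 10] already have colors [1, 3] ⇒ c(12) = 2.
  - Vertex 3: neighbors [12, 10] already have colors [2, 3] ⇒ c(3) = 1.
  - Vertex 14: neighbors [3, 18] already have colors [1, 3] ⇒ c(14) = 2.
  - Vertex 9: neighbors [1, 14, 10] already have colors [1, 2, 3] — all 3 colors blocked. Contradiction.
Every case ends in a contradiction, so G has no proper 3-coloring (χ ≥ 4).
The coloring below uses 4 colors, so χ(G) = 4.
A valid 4-coloring: color 1: [1, 2, 10, 14]; color 2: [9, 12, 17]; color 3: [16, 18]; color 4: [3].

χ(G) = 4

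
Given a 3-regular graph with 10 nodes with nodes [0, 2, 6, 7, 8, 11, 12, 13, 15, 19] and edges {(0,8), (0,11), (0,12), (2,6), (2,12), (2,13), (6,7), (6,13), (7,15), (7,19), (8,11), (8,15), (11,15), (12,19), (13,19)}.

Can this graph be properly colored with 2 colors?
No, G is not 2-colorable

The clique on vertices [0, 8, 11] has size 3 > 2, so it alone needs 3 colors.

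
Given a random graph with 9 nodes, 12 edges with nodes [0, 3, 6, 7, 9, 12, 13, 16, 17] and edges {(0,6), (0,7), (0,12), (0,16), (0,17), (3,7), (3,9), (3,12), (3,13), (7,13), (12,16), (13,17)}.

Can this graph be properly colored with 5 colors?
Yes, G is 5-colorable

A valid 5-coloring: color 1: [0, 3]; color 2: [6, 9, 12, 13]; color 3: [7, 16, 17].
(χ(G) = 3 ≤ 5.)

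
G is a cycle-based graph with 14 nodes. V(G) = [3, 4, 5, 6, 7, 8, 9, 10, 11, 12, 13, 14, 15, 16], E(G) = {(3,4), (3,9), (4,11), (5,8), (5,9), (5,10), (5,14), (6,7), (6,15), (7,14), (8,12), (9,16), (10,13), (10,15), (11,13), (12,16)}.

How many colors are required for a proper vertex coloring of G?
χ(G) = 3

Clique number ω(G) = 2 (lower bound: χ ≥ ω).
Odd cycle [3, 4, 11, 13, 10, 5, 9] needs 3 colors (χ ≥ 3).
The coloring below uses 3 colors, so χ(G) = 3.
A valid 3-coloring: color 1: [3, 5, 7, 11, 12, 15]; color 2: [4, 6, 8, 9, 10, 14]; color 3: [13, 16].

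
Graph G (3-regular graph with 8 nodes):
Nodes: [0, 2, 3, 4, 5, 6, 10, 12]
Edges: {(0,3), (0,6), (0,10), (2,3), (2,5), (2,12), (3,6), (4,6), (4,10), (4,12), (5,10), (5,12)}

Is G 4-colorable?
Yes, G is 4-colorable

A valid 4-coloring: color 1: [0, 4, 5]; color 2: [2, 6, 10]; color 3: [3, 12].
(χ(G) = 3 ≤ 4.)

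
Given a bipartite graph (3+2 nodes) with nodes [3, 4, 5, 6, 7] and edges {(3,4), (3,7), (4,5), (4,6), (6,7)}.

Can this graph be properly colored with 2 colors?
Yes, G is 2-colorable

A valid 2-coloring: color 1: [4, 7]; color 2: [3, 5, 6].
(χ(G) = 2 ≤ 2.)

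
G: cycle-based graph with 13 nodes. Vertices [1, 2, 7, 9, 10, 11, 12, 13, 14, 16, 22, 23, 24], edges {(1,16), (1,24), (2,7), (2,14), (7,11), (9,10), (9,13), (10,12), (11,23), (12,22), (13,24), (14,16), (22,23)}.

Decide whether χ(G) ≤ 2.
Odd cycle [10, 12, 22, 23, 11, 7, 2, 14, 16, 1, 24, 13, 9] needs 3 colors (χ ≥ 3).
Hence χ(G) ≥ 3 > 2, so no proper 2-coloring exists.

No, G is not 2-colorable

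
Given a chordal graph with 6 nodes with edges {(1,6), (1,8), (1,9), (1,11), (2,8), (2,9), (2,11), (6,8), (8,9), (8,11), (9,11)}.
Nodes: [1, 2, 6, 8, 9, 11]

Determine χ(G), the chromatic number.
χ(G) = 4

Clique number ω(G) = 4 (lower bound: χ ≥ ω).
The clique on [1, 8, 9, 11] has size 4, forcing χ ≥ 4, and the coloring below uses 4 colors, so χ(G) = 4.
A valid 4-coloring: color 1: [8]; color 2: [6, 9]; color 3: [11]; color 4: [1, 2].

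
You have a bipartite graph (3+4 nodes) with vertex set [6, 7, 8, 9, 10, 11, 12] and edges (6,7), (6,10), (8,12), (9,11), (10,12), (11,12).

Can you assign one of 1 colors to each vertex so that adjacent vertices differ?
Edge (9,11) forces its endpoints to differ, so 1 color is not enough.

No, G is not 1-colorable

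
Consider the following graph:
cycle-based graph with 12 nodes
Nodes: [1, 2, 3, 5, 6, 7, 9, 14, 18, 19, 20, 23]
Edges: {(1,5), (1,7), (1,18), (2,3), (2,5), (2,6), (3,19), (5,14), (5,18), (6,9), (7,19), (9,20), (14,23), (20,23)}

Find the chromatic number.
χ(G) = 3

Clique number ω(G) = 3 (lower bound: χ ≥ ω).
The clique on [1, 5, 18] has size 3, forcing χ ≥ 3, and the coloring below uses 3 colors, so χ(G) = 3.
A valid 3-coloring: color 1: [3, 5, 7, 9, 23]; color 2: [1, 2, 14, 19, 20]; color 3: [6, 18].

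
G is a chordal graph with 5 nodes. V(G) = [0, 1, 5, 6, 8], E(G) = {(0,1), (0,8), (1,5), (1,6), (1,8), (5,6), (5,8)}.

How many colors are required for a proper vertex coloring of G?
Clique number ω(G) = 3 (lower bound: χ ≥ ω).
The clique on [0, 1, 8] has size 3, forcing χ ≥ 3, and the coloring below uses 3 colors, so χ(G) = 3.
A valid 3-coloring: color 1: [1]; color 2: [6, 8]; color 3: [0, 5].

χ(G) = 3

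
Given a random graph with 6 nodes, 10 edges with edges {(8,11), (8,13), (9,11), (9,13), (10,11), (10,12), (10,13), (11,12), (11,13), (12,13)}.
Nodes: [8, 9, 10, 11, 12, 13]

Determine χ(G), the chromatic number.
χ(G) = 4

Clique number ω(G) = 4 (lower bound: χ ≥ ω).
The clique on [10, 11, 12, 13] has size 4, forcing χ ≥ 4, and the coloring below uses 4 colors, so χ(G) = 4.
A valid 4-coloring: color 1: [13]; color 2: [11]; color 3: [8, 9, 12]; color 4: [10].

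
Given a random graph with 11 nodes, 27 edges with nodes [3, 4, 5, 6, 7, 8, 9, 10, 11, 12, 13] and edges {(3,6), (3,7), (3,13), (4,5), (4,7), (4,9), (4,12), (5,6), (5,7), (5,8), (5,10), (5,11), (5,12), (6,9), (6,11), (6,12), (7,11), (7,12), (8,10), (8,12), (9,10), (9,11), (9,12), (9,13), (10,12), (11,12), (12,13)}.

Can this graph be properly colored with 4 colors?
A valid 4-coloring: color 1: [3, 12]; color 2: [5, 9]; color 3: [4, 10, 11, 13]; color 4: [6, 7, 8].
(χ(G) = 4 ≤ 4.)

Yes, G is 4-colorable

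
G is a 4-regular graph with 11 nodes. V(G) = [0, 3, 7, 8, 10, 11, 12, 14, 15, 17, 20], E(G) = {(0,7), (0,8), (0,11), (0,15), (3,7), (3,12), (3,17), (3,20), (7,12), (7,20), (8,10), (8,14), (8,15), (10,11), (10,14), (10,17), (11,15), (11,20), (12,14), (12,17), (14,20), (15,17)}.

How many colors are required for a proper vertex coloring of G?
χ(G) = 3

Clique number ω(G) = 3 (lower bound: χ ≥ ω).
The clique on [0, 8, 15] has size 3, forcing χ ≥ 3, and the coloring below uses 3 colors, so χ(G) = 3.
A valid 3-coloring: color 1: [10, 12, 15, 20]; color 2: [7, 8, 11, 17]; color 3: [0, 3, 14].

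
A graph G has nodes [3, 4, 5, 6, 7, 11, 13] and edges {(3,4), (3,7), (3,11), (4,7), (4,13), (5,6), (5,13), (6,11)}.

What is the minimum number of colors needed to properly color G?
Clique number ω(G) = 3 (lower bound: χ ≥ ω).
The clique on [3, 4, 7] has size 3, forcing χ ≥ 3, and the coloring below uses 3 colors, so χ(G) = 3.
A valid 3-coloring: color 1: [4, 5, 11]; color 2: [3, 6, 13]; color 3: [7].

χ(G) = 3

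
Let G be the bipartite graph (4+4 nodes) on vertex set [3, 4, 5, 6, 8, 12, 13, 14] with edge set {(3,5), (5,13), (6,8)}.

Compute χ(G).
Clique number ω(G) = 2 (lower bound: χ ≥ ω).
The graph is bipartite (no odd cycle), so 2 colors suffice: χ(G) = 2.
A valid 2-coloring: color 1: [4, 5, 6, 12, 14]; color 2: [3, 8, 13].

χ(G) = 2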